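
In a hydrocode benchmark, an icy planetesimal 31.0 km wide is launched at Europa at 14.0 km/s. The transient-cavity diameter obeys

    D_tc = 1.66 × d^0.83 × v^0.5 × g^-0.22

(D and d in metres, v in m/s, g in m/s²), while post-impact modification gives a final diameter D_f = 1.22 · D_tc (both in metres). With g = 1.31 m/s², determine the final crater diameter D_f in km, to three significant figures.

In SI: d = 31000 m, v = 14000 m/s.
d^0.83 = 31000^0.83 = 5344
v^0.5 = 14000^0.5 = 118.3
g^-0.22 = 1.31^-0.22 = 0.9423
D_tc = 1.66 × 5344 × 118.3 × 0.9423 = 9.889 × 10^5 m
D_f = 1.22 × 9.889 × 10^5 = 1.206 × 10^6 m
     = 1206 km

D_f ≈ 1210 km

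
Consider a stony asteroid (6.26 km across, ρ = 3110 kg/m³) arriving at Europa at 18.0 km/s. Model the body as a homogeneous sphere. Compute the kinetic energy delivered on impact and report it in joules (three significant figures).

E ≈ 6.47 × 10^22 J

d = 6260 m; v = 18000 m/s.
Mass m = (π/6) ρ d³ = (π/6) × 3110 × (6260)³ = 3.995 × 10^14 kg
E = ½ m v² = 0.5 × 3.995 × 10^14 × (18000)² = 6.472 × 10^22 J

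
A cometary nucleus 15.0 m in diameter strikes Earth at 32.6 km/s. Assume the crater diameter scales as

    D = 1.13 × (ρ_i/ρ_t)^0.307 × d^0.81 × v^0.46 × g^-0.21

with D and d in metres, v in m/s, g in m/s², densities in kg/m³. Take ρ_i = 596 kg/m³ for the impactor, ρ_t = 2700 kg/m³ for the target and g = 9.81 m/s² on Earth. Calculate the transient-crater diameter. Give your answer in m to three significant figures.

D ≈ 470 m

In SI units: v = 32600 m/s.
(ρ_i/ρ_t)^0.307 = (596/2700)^0.307 = 0.6289
d^0.81 = 15^0.81 = 8.967
v^0.46 = 32600^0.46 = 119.1
g^-0.21 = 9.81^-0.21 = 0.6191
D = 1.13 × 0.6289 × 8.967 × 119.1 × 0.6191 = 469.9 m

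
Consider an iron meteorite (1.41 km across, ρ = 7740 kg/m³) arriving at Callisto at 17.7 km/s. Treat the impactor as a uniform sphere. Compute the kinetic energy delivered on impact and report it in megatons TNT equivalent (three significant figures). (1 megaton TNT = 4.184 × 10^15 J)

d = 1410 m; v = 17700 m/s.
Mass m = (π/6) ρ d³ = (π/6) × 7740 × (1410)³ = 1.136 × 10^13 kg
E = ½ m v² = 0.5 × 1.136 × 10^13 × (17700)² = 1.779 × 10^21 J
   = 1.779 × 10^21 / 4.184×10^15 = 4.252 × 10^5 Mt

E ≈ 4.25 × 10^5 Mt TNT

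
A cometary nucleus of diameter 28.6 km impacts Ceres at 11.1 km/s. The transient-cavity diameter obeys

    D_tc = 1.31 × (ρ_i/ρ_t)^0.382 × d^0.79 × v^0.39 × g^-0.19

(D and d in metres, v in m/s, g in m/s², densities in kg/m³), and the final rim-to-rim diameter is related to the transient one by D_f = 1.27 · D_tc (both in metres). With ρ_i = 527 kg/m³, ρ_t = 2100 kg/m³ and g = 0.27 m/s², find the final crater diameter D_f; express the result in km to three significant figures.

In SI: d = 28600 m, v = 11100 m/s.
(ρ_i/ρ_t)^0.382 = (527/2100)^0.382 = 0.5897
d^0.79 = 28600^0.79 = 3315
v^0.39 = 11100^0.39 = 37.82
g^-0.19 = 0.27^-0.19 = 1.282
D_tc = 1.31 × 0.5897 × 3315 × 37.82 × 1.282 = 1.242 × 10^5 m
D_f = 1.27 × 1.242 × 10^5 = 1.577 × 10^5 m
     = 157.7 km

D_f ≈ 158 km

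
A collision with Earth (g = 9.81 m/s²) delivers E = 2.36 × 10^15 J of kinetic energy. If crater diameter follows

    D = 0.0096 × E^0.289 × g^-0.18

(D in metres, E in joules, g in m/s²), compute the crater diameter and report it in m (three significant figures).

D ≈ 176 m

E^0.289 = (2.36 × 10^15)^0.289 = 2.772 × 10^4
g^-0.18 = 9.81^-0.18 = 0.6630
D = 0.0096 × 2.772 × 10^4 × 0.6630 = 176.4 m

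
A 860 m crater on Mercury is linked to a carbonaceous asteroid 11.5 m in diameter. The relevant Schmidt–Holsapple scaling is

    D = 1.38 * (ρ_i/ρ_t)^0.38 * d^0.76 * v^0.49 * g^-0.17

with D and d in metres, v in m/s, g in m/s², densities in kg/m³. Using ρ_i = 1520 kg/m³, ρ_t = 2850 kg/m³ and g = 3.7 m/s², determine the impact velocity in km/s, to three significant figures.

v ≈ 29.3 km/s

Rearranging for v: v = [D / (1.38 · (1520/2850)^0.38 · 11.5^0.76 · 3.7^-0.17)]^(1/0.49).
(1520/2850)^0.38 = 0.7875
11.5^0.76 = 6.399
3.7^-0.17 = 0.8006
Denominator = 1.38 × 0.7875 × 6.399 × 0.8006 = 5.567
D / 5.567 = 860 / 5.567 = 154.5
v = 154.5^(1/0.49) = 154.5^2.0408 = 29320 m/s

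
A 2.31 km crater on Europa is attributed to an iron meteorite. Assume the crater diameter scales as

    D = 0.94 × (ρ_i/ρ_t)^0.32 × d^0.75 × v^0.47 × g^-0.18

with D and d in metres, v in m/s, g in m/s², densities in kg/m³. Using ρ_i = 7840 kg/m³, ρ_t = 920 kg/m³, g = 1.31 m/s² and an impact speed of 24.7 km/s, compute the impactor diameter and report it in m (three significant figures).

d ≈ 25.1 m

Rearranging for d: d = [D / (0.94 · (7840/920)^0.32 · 24700^0.47 · 1.31^-0.18)]^(1/0.75).
D = 2310 m.
(7840/920)^0.32 = 1.985
24700^0.47 = 116.0
1.31^-0.18 = 0.9526
Denominator = 0.94 × 1.985 × 116.0 × 0.9526 = 206.2
D / 206.2 = 2310 / 206.2 = 11.20
d = 11.20^(1/0.75) = 11.20^1.3333 = 25.06 m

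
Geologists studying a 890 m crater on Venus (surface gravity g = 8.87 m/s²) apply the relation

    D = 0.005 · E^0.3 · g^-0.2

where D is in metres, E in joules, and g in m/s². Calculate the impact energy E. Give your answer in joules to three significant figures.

E ≈ 1.36 × 10^18 J

Rearranging: E = [D / (0.005 · g^-0.2)]^(1/0.3).
g^-0.2 = 8.87^-0.2 = 0.6463
D / (0.005 × 0.6463) = 890 / (3.231 × 10^-3) = 2.755 × 10^5
E = (2.755 × 10^5)^3.3333 = 1.360 × 10^18 J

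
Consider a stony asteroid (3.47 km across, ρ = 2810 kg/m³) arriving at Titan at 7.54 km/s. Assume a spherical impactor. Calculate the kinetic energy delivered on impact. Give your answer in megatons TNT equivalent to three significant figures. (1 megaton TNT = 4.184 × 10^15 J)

E ≈ 4.18 × 10^5 Mt TNT

d = 3470 m; v = 7540 m/s.
Mass m = (π/6) ρ d³ = (π/6) × 2810 × (3470)³ = 6.147 × 10^13 kg
E = ½ m v² = 0.5 × 6.147 × 10^13 × (7540)² = 1.747 × 10^21 J
   = 1.747 × 10^21 / 4.184×10^15 = 4.175 × 10^5 Mt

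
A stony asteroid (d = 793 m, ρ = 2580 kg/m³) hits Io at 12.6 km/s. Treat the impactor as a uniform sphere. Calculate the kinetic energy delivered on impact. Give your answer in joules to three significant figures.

E ≈ 5.35 × 10^19 J

v = 12600 m/s.
Mass m = (π/6) ρ d³ = (π/6) × 2580 × (793)³ = 6.737 × 10^11 kg
E = ½ m v² = 0.5 × 6.737 × 10^11 × (12600)² = 5.348 × 10^19 J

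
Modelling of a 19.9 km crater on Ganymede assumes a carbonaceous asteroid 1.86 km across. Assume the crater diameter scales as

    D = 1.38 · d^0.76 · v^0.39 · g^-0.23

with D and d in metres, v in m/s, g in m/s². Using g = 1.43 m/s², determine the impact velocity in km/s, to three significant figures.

Rearranging for v: v = [D / (1.38 · 1860^0.76 · 1.43^-0.23)]^(1/0.39).
D = 19900 m.
1860^0.76 = 305.4
1.43^-0.23 = 0.9210
Denominator = 1.38 × 305.4 × 0.9210 = 388.2
D / 388.2 = 19900 / 388.2 = 51.26
v = 51.26^(1/0.39) = 51.26^2.5641 = 24213 m/s

v ≈ 24.2 km/s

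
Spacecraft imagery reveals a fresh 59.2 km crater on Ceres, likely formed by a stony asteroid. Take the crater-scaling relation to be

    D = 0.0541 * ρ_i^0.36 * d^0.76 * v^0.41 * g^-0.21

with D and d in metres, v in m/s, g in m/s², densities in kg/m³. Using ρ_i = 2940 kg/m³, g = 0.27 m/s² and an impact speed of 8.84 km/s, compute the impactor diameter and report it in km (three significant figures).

Rearranging for d: d = [D / (0.0541 · 2940^0.36 · 8840^0.41 · 0.27^-0.21)]^(1/0.76).
D = 59200 m.
2940^0.36 = 17.73
8840^0.41 = 41.50
0.27^-0.21 = 1.316
Denominator = 0.0541 × 17.73 × 41.50 × 1.316 = 52.39
D / 52.39 = 59200 / 52.39 = 1130
d = 1130^(1/0.76) = 1130^1.3158 = 10405 m

d ≈ 10.4 km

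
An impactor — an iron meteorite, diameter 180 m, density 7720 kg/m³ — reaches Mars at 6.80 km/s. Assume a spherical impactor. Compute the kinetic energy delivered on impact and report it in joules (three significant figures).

E ≈ 5.45 × 10^17 J

v = 6800 m/s.
Mass m = (π/6) ρ d³ = (π/6) × 7720 × (180)³ = 2.357 × 10^10 kg
E = ½ m v² = 0.5 × 2.357 × 10^10 × (6800)² = 5.449 × 10^17 J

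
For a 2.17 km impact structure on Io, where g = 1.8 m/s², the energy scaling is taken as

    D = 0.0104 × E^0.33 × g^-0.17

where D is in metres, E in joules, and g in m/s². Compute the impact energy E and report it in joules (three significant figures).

Rearranging: E = [D / (0.0104 · g^-0.17)]^(1/0.33).
D = 2170 m.
g^-0.17 = 1.8^-0.17 = 0.9049
D / (0.0104 × 0.9049) = 2170 / (9.411 × 10^-3) = 2.306 × 10^5
E = (2.306 × 10^5)^3.0303 = 1.783 × 10^16 J

E ≈ 1.78 × 10^16 J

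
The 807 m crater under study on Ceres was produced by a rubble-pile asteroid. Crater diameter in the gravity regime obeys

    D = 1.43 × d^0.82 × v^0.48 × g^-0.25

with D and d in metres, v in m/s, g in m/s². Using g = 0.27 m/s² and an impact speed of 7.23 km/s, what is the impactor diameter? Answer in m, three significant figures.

Rearranging for d: d = [D / (1.43 · 7230^0.48 · 0.27^-0.25)]^(1/0.82).
7230^0.48 = 71.18
0.27^-0.25 = 1.387
Denominator = 1.43 × 71.18 × 1.387 = 141.2
D / 141.2 = 807 / 141.2 = 5.715
d = 5.715^(1/0.82) = 5.715^1.2195 = 8.379 m

d ≈ 8.38 m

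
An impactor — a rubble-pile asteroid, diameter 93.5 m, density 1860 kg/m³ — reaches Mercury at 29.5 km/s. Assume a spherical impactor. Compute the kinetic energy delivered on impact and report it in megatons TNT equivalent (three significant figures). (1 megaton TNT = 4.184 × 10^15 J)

E ≈ 82.8 Mt TNT

v = 29500 m/s.
Mass m = (π/6) ρ d³ = (π/6) × 1860 × (93.5)³ = 7.961 × 10^8 kg
E = ½ m v² = 0.5 × 7.961 × 10^8 × (29500)² = 3.464 × 10^17 J
   = 3.464 × 10^17 / 4.184×10^15 = 82.79 Mt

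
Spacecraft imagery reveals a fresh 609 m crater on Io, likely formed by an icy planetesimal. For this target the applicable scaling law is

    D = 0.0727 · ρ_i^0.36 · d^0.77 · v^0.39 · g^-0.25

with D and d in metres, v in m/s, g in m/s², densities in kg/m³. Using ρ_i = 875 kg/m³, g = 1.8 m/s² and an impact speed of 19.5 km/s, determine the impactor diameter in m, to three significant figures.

Rearranging for d: d = [D / (0.0727 · 875^0.36 · 19500^0.39 · 1.8^-0.25)]^(1/0.77).
875^0.36 = 11.46
19500^0.39 = 47.11
1.8^-0.25 = 0.8633
Denominator = 0.0727 × 11.46 × 47.11 × 0.8633 = 33.88
D / 33.88 = 609 / 33.88 = 17.98
d = 17.98^(1/0.77) = 17.98^1.2987 = 42.62 m

d ≈ 42.6 m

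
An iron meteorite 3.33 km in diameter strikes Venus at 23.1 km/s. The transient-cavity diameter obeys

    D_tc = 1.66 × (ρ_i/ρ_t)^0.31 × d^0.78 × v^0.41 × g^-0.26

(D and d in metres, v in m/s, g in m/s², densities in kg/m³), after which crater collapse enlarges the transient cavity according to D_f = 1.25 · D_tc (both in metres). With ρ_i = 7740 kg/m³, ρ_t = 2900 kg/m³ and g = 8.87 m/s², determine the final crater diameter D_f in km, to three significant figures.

D_f ≈ 54.9 km

In SI: d = 3330 m, v = 23100 m/s.
(ρ_i/ρ_t)^0.31 = (7740/2900)^0.31 = 1.356
d^0.78 = 3330^0.78 = 559.1
v^0.41 = 23100^0.41 = 61.53
g^-0.26 = 8.87^-0.26 = 0.5669
D_tc = 1.66 × 1.356 × 559.1 × 61.53 × 0.5669 = 43900 m
D_f = 1.25 × 43900 = 54875 m
     = 54.88 km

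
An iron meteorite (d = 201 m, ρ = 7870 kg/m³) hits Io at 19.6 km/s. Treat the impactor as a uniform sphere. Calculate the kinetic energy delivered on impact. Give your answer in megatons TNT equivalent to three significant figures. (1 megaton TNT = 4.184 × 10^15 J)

v = 19600 m/s.
Mass m = (π/6) ρ d³ = (π/6) × 7870 × (201)³ = 3.346 × 10^10 kg
E = ½ m v² = 0.5 × 3.346 × 10^10 × (19600)² = 6.427 × 10^18 J
   = 6.427 × 10^18 / 4.184×10^15 = 1536 Mt

E ≈ 1540 Mt TNT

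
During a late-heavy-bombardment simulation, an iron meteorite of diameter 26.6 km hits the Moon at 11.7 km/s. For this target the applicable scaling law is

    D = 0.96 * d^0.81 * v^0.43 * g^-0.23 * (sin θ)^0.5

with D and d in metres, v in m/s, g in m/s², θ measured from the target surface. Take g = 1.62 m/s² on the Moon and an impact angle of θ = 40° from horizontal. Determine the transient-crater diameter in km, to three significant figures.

D ≈ 148 km

In SI units: d = 26600 m, v = 11700 m/s.
d^0.81 = 26600^0.81 = 3838
v^0.43 = 11700^0.43 = 56.15
g^-0.23 = 1.62^-0.23 = 0.8950
(sin 40°)^0.5 = 0.6428^0.5 = 0.8017
D = 0.96 × 3838 × 56.15 × 0.8950 × 0.8017 = 1.484 × 10^5 m
   = 148.4 km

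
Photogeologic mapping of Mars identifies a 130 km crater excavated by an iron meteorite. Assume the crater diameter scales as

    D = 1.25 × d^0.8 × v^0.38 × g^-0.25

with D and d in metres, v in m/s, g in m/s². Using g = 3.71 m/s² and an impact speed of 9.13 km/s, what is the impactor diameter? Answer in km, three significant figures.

Rearranging for d: d = [D / (1.25 · 9130^0.38 · 3.71^-0.25)]^(1/0.8).
D = 130000 m.
9130^0.38 = 31.99
3.71^-0.25 = 0.7205
Denominator = 1.25 × 31.99 × 0.7205 = 28.81
D / 28.81 = 130000 / 28.81 = 4512
d = 4512^(1/0.8) = 4512^1.25 = 36980 m

d ≈ 37.0 km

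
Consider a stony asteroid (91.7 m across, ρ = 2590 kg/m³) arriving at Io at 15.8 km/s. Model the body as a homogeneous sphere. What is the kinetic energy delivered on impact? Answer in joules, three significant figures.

E ≈ 1.31 × 10^17 J

v = 15800 m/s.
Mass m = (π/6) ρ d³ = (π/6) × 2590 × (91.7)³ = 1.046 × 10^9 kg
E = ½ m v² = 0.5 × 1.046 × 10^9 × (15800)² = 1.306 × 10^17 J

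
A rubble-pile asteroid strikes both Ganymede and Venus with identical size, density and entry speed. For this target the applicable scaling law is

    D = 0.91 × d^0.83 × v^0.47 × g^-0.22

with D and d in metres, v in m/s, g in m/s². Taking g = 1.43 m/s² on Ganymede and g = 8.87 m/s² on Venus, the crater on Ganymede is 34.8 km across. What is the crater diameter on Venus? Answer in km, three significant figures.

D ≈ 23.3 km

All impactor-dependent factors cancel in the ratio, leaving D_Venus/D_Ganymede = (g_Venus/g_Ganymede)^-0.22.
(8.87/1.43)^-0.22 = 6.203^-0.22 = 0.6693
D_Venus = 0.6693 × 34.8 km = 23.3 km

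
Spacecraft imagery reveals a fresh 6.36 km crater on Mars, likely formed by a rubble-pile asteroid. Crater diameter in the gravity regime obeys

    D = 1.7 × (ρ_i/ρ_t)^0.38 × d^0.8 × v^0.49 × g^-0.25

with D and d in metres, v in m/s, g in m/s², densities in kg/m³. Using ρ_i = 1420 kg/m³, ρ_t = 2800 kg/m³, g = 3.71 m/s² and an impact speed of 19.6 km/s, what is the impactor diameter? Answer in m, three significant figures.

Rearranging for d: d = [D / (1.7 · (1420/2800)^0.38 · 19600^0.49 · 3.71^-0.25)]^(1/0.8).
D = 6360 m.
(1420/2800)^0.38 = 0.7726
19600^0.49 = 126.8
3.71^-0.25 = 0.7205
Denominator = 1.7 × 0.7726 × 126.8 × 0.7205 = 120.0
D / 120.0 = 6360 / 120.0 = 53.00
d = 53.00^(1/0.8) = 53.00^1.25 = 143.0 m

d ≈ 143 m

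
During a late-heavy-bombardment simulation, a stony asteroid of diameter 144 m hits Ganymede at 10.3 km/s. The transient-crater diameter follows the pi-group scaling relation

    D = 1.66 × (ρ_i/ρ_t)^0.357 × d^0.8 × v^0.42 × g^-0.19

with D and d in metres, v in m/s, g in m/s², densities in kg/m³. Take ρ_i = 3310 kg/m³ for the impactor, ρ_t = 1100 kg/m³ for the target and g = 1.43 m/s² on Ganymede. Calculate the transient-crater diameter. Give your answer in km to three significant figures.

D ≈ 5.94 km

In SI units: v = 10300 m/s.
(ρ_i/ρ_t)^0.357 = (3310/1100)^0.357 = 1.482
d^0.8 = 144^0.8 = 53.30
v^0.42 = 10300^0.42 = 48.46
g^-0.19 = 1.43^-0.19 = 0.9343
D = 1.66 × 1.482 × 53.30 × 48.46 × 0.9343 = 5937 m
   = 5.937 km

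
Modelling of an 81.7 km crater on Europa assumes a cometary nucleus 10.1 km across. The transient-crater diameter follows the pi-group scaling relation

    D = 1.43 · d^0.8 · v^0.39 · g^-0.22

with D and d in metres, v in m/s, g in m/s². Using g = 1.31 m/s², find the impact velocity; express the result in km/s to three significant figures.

v ≈ 11.2 km/s

Rearranging for v: v = [D / (1.43 · 10100^0.8 · 1.31^-0.22)]^(1/0.39).
D = 81700 m.
10100^0.8 = 1598
1.31^-0.22 = 0.9423
Denominator = 1.43 × 1598 × 0.9423 = 2153
D / 2153 = 81700 / 2153 = 37.95
v = 37.95^(1/0.39) = 37.95^2.5641 = 11201 m/s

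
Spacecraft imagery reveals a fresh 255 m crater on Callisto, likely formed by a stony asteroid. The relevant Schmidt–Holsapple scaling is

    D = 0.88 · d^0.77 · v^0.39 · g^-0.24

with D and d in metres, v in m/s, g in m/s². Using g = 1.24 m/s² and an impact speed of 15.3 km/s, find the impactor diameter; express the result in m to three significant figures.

Rearranging for d: d = [D / (0.88 · 15300^0.39 · 1.24^-0.24)]^(1/0.77).
15300^0.39 = 42.86
1.24^-0.24 = 0.9497
Denominator = 0.88 × 42.86 × 0.9497 = 35.82
D / 35.82 = 255 / 35.82 = 7.119
d = 7.119^(1/0.77) = 7.119^1.2987 = 12.79 m

d ≈ 12.8 m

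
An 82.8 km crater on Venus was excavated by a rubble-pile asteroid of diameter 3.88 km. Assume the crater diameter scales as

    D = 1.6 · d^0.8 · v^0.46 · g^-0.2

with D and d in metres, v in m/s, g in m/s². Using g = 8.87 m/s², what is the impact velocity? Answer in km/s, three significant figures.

Rearranging for v: v = [D / (1.6 · 3880^0.8 · 8.87^-0.2)]^(1/0.46).
D = 82800 m.
3880^0.8 = 743.1
8.87^-0.2 = 0.6463
Denominator = 1.6 × 743.1 × 0.6463 = 768.4
D / 768.4 = 82800 / 768.4 = 107.8
v = 107.8^(1/0.46) = 107.8^2.1739 = 26225 m/s

v ≈ 26.2 km/s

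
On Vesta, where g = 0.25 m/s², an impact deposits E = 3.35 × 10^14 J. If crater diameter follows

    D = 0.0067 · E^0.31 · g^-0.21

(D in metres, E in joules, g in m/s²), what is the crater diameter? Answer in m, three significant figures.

D ≈ 285 m

E^0.31 = (3.35 × 10^14)^0.31 = 3.182 × 10^4
g^-0.21 = 0.25^-0.21 = 1.338
D = 0.0067 × 3.182 × 10^4 × 1.338 = 285.3 m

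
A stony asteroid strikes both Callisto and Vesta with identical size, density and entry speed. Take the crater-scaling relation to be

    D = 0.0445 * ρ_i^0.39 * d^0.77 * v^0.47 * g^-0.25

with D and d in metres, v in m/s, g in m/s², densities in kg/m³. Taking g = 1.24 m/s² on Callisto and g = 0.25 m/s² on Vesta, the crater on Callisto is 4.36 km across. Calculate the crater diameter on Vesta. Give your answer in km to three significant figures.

All impactor-dependent factors cancel in the ratio, leaving D_Vesta/D_Callisto = (g_Vesta/g_Callisto)^-0.25.
(0.25/1.24)^-0.25 = 0.2016^-0.25 = 1.492
D_Vesta = 1.492 × 4.36 km = 6.51 km

D ≈ 6.51 km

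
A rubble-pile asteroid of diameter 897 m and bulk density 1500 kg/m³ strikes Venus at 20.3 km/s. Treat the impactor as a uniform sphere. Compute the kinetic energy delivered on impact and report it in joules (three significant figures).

v = 20300 m/s.
Mass m = (π/6) ρ d³ = (π/6) × 1500 × (897)³ = 5.668 × 10^11 kg
E = ½ m v² = 0.5 × 5.668 × 10^11 × (20300)² = 1.168 × 10^20 J

E ≈ 1.17 × 10^20 J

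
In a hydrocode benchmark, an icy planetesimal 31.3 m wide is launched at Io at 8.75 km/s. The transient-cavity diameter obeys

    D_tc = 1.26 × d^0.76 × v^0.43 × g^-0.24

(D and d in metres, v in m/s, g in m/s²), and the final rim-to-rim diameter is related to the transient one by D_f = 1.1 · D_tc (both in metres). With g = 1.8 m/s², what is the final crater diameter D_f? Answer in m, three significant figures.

D_f ≈ 817 m

v = 8750 m/s.
d^0.76 = 31.3^0.76 = 13.70
v^0.43 = 8750^0.43 = 49.55
g^-0.24 = 1.8^-0.24 = 0.8684
D_tc = 1.26 × 13.70 × 49.55 × 0.8684 = 742.8 m
D_f = 1.1 × 742.8 = 817.1 m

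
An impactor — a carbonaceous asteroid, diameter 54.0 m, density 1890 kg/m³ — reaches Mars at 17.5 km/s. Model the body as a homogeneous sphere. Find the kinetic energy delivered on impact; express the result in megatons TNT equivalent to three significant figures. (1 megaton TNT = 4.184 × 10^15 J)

v = 17500 m/s.
Mass m = (π/6) ρ d³ = (π/6) × 1890 × (54)³ = 1.558 × 10^8 kg
E = ½ m v² = 0.5 × 1.558 × 10^8 × (17500)² = 2.386 × 10^16 J
   = 2.386 × 10^16 / 4.184×10^15 = 5.703 Mt

E ≈ 5.70 Mt TNT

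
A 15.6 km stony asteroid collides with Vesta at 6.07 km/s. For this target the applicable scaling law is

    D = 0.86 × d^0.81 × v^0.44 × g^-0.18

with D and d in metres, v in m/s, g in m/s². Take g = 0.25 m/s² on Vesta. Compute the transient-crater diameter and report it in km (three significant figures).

In SI units: d = 15600 m, v = 6070 m/s.
d^0.81 = 15600^0.81 = 2491
v^0.44 = 6070^0.44 = 46.20
g^-0.18 = 0.25^-0.18 = 1.283
D = 0.86 × 2491 × 46.20 × 1.283 = 1.270 × 10^5 m
   = 127.0 km

D ≈ 127 km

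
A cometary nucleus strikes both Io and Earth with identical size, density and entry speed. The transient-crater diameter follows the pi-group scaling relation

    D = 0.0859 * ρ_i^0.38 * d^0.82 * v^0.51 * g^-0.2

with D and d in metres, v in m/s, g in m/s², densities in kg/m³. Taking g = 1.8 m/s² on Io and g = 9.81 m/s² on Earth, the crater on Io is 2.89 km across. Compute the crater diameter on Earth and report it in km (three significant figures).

All impactor-dependent factors cancel in the ratio, leaving D_Earth/D_Io = (g_Earth/g_Io)^-0.2.
(9.81/1.8)^-0.2 = 5.450^-0.2 = 0.7124
D_Earth = 0.7124 × 2.89 km = 2.06 km

D ≈ 2.06 km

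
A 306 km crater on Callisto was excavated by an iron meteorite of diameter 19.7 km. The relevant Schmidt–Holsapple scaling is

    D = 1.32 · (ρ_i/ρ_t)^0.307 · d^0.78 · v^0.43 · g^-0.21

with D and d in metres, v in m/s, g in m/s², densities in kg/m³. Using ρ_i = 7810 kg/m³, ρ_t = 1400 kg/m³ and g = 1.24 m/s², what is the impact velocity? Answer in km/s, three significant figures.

Rearranging for v: v = [D / (1.32 · (7810/1400)^0.307 · 19700^0.78 · 1.24^-0.21)]^(1/0.43).
D = 306000 m.
(7810/1400)^0.307 = 1.695
19700^0.78 = 2237
1.24^-0.21 = 0.9558
Denominator = 1.32 × 1.695 × 2237 × 0.9558 = 4784
D / 4784 = 306000 / 4784 = 63.96
v = 63.96^(1/0.43) = 63.96^2.3256 = 15842 m/s

v ≈ 15.8 km/s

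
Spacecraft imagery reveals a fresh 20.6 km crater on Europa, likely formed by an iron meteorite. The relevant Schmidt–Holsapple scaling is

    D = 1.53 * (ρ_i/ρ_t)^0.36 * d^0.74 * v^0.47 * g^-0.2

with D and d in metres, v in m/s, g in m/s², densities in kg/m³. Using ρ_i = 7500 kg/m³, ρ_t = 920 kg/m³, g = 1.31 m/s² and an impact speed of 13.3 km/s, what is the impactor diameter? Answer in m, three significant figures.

d ≈ 354 m

Rearranging for d: d = [D / (1.53 · (7500/920)^0.36 · 13300^0.47 · 1.31^-0.2)]^(1/0.74).
D = 20600 m.
(7500/920)^0.36 = 2.128
13300^0.47 = 86.74
1.31^-0.2 = 0.9474
Denominator = 1.53 × 2.128 × 86.74 × 0.9474 = 267.6
D / 267.6 = 20600 / 267.6 = 76.98
d = 76.98^(1/0.74) = 76.98^1.3514 = 354.2 m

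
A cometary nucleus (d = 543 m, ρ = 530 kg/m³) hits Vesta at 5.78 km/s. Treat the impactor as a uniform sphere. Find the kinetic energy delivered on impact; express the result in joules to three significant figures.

v = 5780 m/s.
Mass m = (π/6) ρ d³ = (π/6) × 530 × (543)³ = 4.443 × 10^10 kg
E = ½ m v² = 0.5 × 4.443 × 10^10 × (5780)² = 7.422 × 10^17 J

E ≈ 7.42 × 10^17 J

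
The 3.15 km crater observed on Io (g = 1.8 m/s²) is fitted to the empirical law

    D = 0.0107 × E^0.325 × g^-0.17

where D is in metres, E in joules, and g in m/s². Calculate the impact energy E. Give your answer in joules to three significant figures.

Rearranging: E = [D / (0.0107 · g^-0.17)]^(1/0.325).
D = 3150 m.
g^-0.17 = 1.8^-0.17 = 0.9049
D / (0.0107 × 0.9049) = 3150 / (9.682 × 10^-3) = 3.253 × 10^5
E = (3.253 × 10^5)^3.0769 = 9.136 × 10^16 J

E ≈ 9.14 × 10^16 J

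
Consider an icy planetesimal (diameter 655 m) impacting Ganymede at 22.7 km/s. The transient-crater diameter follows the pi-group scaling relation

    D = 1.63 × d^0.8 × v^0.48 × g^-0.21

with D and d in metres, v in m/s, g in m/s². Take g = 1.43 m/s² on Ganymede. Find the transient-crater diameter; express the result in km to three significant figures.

D ≈ 33.4 km

In SI units: v = 22700 m/s.
d^0.8 = 655^0.8 = 179.1
v^0.48 = 22700^0.48 = 123.3
g^-0.21 = 1.43^-0.21 = 0.9276
D = 1.63 × 179.1 × 123.3 × 0.9276 = 33389 m
   = 33.39 km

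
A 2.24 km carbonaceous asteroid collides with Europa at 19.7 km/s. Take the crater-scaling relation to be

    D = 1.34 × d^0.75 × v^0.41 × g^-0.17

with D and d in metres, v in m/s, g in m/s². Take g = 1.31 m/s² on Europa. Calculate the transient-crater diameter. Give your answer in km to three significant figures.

In SI units: d = 2240 m, v = 19700 m/s.
d^0.75 = 2240^0.75 = 325.6
v^0.41 = 19700^0.41 = 57.64
g^-0.17 = 1.31^-0.17 = 0.9551
D = 1.34 × 325.6 × 57.64 × 0.9551 = 24019 m
   = 24.02 km

D ≈ 24.0 km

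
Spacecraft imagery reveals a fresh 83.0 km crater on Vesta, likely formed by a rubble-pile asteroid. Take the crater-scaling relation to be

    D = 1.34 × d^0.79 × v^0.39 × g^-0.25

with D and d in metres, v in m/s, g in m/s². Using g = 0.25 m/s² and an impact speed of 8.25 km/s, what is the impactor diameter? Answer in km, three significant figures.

Rearranging for d: d = [D / (1.34 · 8250^0.39 · 0.25^-0.25)]^(1/0.79).
D = 83000 m.
8250^0.39 = 33.68
0.25^-0.25 = 1.414
Denominator = 1.34 × 33.68 × 1.414 = 63.82
D / 63.82 = 83000 / 63.82 = 1301
d = 1301^(1/0.79) = 1301^1.2658 = 8751 m

d ≈ 8.75 km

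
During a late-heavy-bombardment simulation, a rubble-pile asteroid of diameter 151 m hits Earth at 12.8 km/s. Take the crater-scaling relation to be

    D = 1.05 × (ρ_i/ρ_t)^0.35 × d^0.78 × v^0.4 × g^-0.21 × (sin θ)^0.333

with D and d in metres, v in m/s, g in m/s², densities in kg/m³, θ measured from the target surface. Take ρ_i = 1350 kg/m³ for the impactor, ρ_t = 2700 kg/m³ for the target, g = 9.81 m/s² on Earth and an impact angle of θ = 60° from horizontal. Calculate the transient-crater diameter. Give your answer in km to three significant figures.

D ≈ 1.07 km

In SI units: v = 12800 m/s.
(ρ_i/ρ_t)^0.35 = (1350/2700)^0.35 = 0.7846
d^0.78 = 151^0.78 = 50.07
v^0.4 = 12800^0.4 = 43.94
g^-0.21 = 9.81^-0.21 = 0.6191
(sin 60°)^0.333 = 0.8660^0.333 = 0.9532
D = 1.05 × 0.7846 × 50.07 × 43.94 × 0.6191 × 0.9532 = 1070 m
   = 1.070 km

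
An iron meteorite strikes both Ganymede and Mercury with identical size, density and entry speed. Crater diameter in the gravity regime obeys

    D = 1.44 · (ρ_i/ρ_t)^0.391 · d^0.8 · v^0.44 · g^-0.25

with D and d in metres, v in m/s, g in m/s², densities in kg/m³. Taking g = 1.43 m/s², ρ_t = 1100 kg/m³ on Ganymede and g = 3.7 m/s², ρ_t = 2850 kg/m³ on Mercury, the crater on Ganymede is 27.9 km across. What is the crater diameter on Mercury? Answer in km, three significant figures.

D ≈ 15.2 km

The impactor-only factors (d, v, ρ_i) cancel in the ratio, leaving D_Mercury/D_Ganymede = (g_Mercury/g_Ganymede)^-0.25 · (ρ_t,Ganymede/ρ_t,Mercury)^0.391.
(3.7/1.43)^-0.25 = 2.587^-0.25 = 0.7885
(1100/2850)^0.391 = 0.3860^0.391 = 0.6892
Ratio = 0.7885 × 0.6892 = 0.5434
D_Mercury = 0.5434 × 27.9 km = 15.2 km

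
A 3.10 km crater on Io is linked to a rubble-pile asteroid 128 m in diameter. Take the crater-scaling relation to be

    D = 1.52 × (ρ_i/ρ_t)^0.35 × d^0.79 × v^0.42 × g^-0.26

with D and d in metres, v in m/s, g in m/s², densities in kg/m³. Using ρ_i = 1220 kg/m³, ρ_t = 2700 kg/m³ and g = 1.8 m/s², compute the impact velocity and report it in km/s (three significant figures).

Rearranging for v: v = [D / (1.52 · (1220/2700)^0.35 · 128^0.79 · 1.8^-0.26)]^(1/0.42).
D = 3100 m.
(1220/2700)^0.35 = 0.7573
128^0.79 = 46.21
1.8^-0.26 = 0.8583
Denominator = 1.52 × 0.7573 × 46.21 × 0.8583 = 45.65
D / 45.65 = 3100 / 45.65 = 67.91
v = 67.91^(1/0.42) = 67.91^2.381 = 23006 m/s

v ≈ 23.0 km/s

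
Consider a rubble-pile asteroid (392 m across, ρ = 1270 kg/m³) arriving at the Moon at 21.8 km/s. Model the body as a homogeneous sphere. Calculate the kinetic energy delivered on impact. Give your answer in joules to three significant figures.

E ≈ 9.52 × 10^18 J

v = 21800 m/s.
Mass m = (π/6) ρ d³ = (π/6) × 1270 × (392)³ = 4.006 × 10^10 kg
E = ½ m v² = 0.5 × 4.006 × 10^10 × (21800)² = 9.519 × 10^18 J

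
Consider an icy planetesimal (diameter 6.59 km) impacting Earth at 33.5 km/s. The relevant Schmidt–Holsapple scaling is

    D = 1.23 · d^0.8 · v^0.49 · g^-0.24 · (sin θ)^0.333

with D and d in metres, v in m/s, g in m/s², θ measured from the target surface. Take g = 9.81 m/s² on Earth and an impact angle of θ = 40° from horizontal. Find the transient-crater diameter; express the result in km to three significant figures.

D ≈ 115 km

In SI units: d = 6590 m, v = 33500 m/s.
d^0.8 = 6590^0.8 = 1135
v^0.49 = 33500^0.49 = 164.9
g^-0.24 = 9.81^-0.24 = 0.5781
(sin 40°)^0.333 = 0.6428^0.333 = 0.8632
D = 1.23 × 1135 × 164.9 × 0.5781 × 0.8632 = 1.149 × 10^5 m
   = 114.9 km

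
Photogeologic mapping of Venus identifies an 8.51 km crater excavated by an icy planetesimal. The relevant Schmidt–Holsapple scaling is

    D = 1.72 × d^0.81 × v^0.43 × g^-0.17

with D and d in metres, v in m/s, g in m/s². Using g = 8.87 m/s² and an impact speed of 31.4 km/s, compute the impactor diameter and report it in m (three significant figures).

d ≈ 236 m

Rearranging for d: d = [D / (1.72 · 31400^0.43 · 8.87^-0.17)]^(1/0.81).
D = 8510 m.
31400^0.43 = 85.84
8.87^-0.17 = 0.6900
Denominator = 1.72 × 85.84 × 0.6900 = 101.9
D / 101.9 = 8510 / 101.9 = 83.51
d = 83.51^(1/0.81) = 83.51^1.2346 = 235.8 m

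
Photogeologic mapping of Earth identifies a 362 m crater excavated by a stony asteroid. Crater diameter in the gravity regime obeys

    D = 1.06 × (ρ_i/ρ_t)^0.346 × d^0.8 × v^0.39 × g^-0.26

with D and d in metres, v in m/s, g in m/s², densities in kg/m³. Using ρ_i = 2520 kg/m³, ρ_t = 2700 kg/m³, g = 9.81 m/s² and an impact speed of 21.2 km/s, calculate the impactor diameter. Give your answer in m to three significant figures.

Rearranging for d: d = [D / (1.06 · (2520/2700)^0.346 · 21200^0.39 · 9.81^-0.26)]^(1/0.8).
(2520/2700)^0.346 = 0.9764
21200^0.39 = 48.67
9.81^-0.26 = 0.5523
Denominator = 1.06 × 0.9764 × 48.67 × 0.5523 = 27.82
D / 27.82 = 362 / 27.82 = 13.01
d = 13.01^(1/0.8) = 13.01^1.25 = 24.71 m

d ≈ 24.7 m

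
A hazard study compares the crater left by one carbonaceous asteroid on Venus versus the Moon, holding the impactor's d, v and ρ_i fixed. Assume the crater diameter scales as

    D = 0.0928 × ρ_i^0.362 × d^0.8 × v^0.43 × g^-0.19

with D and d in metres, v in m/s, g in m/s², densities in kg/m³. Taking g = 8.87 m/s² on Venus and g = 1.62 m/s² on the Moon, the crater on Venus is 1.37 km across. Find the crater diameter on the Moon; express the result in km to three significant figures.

All impactor-dependent factors cancel in the ratio, leaving D_Moon/D_Venus = (g_Moon/g_Venus)^-0.19.
(1.62/8.87)^-0.19 = 0.1826^-0.19 = 1.381
D_Moon = 1.381 × 1.37 km = 1.89 km

D ≈ 1.89 km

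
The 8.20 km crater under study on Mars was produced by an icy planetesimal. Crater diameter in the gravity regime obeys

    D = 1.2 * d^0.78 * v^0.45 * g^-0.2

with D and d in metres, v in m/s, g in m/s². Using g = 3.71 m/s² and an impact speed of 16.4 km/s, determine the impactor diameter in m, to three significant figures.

Rearranging for d: d = [D / (1.2 · 16400^0.45 · 3.71^-0.2)]^(1/0.78).
D = 8200 m.
16400^0.45 = 78.83
3.71^-0.2 = 0.7694
Denominator = 1.2 × 78.83 × 0.7694 = 72.78
D / 72.78 = 8200 / 72.78 = 112.7
d = 112.7^(1/0.78) = 112.7^1.2821 = 427.3 m

d ≈ 427 m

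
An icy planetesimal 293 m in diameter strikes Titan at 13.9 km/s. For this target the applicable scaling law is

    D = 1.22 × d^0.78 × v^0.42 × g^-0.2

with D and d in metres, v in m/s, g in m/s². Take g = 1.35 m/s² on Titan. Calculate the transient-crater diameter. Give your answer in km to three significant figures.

D ≈ 5.30 km

In SI units: v = 13900 m/s.
d^0.78 = 293^0.78 = 83.98
v^0.42 = 13900^0.42 = 54.96
g^-0.2 = 1.35^-0.2 = 0.9417
D = 1.22 × 83.98 × 54.96 × 0.9417 = 5303 m
   = 5.303 km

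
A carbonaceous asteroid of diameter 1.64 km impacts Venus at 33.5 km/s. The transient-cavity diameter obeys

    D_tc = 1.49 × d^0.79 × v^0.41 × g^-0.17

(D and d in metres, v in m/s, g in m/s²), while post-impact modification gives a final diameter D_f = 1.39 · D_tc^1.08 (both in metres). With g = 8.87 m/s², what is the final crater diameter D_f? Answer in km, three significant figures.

In SI: d = 1640 m, v = 33500 m/s.
d^0.79 = 1640^0.79 = 346.5
v^0.41 = 33500^0.41 = 71.66
g^-0.17 = 8.87^-0.17 = 0.6900
D_tc = 1.49 × 346.5 × 71.66 × 0.6900 = 25530 m
D_f = 1.39 × (25530)^1.08 = 79915 m
     = 79.92 km

D_f ≈ 79.9 km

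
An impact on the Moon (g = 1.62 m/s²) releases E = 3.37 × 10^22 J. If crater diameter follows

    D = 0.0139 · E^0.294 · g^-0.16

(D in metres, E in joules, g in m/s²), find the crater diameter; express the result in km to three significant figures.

D ≈ 54.0 km

E^0.294 = (3.37 × 10^22)^0.294 = 4.199 × 10^6
g^-0.16 = 1.62^-0.16 = 0.9257
D = 0.0139 × 4.199 × 10^6 × 0.9257 = 54029 m
   = 54.03 km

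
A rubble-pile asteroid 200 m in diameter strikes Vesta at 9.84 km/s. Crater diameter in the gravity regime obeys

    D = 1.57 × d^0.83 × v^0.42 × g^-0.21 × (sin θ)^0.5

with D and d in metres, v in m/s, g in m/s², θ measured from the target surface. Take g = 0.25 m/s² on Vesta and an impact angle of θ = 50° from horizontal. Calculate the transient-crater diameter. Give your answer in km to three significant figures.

D ≈ 7.10 km

In SI units: v = 9840 m/s.
d^0.83 = 200^0.83 = 81.26
v^0.42 = 9840^0.42 = 47.54
g^-0.21 = 0.25^-0.21 = 1.338
(sin 50°)^0.5 = 0.7660^0.5 = 0.8752
D = 1.57 × 81.26 × 47.54 × 1.338 × 0.8752 = 7102 m
   = 7.102 km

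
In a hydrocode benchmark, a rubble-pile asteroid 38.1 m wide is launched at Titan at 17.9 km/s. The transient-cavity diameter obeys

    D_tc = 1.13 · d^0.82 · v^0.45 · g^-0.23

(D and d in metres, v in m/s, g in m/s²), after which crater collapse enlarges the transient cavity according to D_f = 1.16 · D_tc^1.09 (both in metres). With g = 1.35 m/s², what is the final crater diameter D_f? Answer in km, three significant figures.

v = 17900 m/s.
d^0.82 = 38.1^0.82 = 19.79
v^0.45 = 17900^0.45 = 81.99
g^-0.23 = 1.35^-0.23 = 0.9333
D_tc = 1.13 × 19.79 × 81.99 × 0.9333 = 1711 m
D_f = 1.16 × (1711)^1.09 = 3879 m
     = 3.879 km

D_f ≈ 3.88 km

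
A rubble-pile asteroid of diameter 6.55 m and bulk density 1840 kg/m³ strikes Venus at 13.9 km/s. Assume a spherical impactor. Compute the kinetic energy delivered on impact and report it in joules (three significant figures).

E ≈ 2.62 × 10^13 J

v = 13900 m/s.
Mass m = (π/6) ρ d³ = (π/6) × 1840 × (6.55)³ = 2.707 × 10^5 kg
E = ½ m v² = 0.5 × 2.707 × 10^5 × (13900)² = 2.615 × 10^13 J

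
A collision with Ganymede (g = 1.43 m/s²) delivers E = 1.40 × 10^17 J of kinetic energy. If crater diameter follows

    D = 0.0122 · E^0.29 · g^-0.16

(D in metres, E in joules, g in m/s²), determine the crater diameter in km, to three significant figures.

D ≈ 1.08 km

E^0.29 = (1.40 × 10^17)^0.29 = 9.384 × 10^4
g^-0.16 = 1.43^-0.16 = 0.9444
D = 0.0122 × 9.384 × 10^4 × 0.9444 = 1081 m
   = 1.081 km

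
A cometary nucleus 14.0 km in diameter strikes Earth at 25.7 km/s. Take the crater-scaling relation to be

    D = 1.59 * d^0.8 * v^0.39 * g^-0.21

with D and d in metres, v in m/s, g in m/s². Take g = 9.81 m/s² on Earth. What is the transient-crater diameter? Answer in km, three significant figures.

In SI units: d = 14000 m, v = 25700 m/s.
d^0.8 = 14000^0.8 = 2074
v^0.39 = 25700^0.39 = 52.47
g^-0.21 = 9.81^-0.21 = 0.6191
D = 1.59 × 2074 × 52.47 × 0.6191 = 1.071 × 10^5 m
   = 107.1 km

D ≈ 107 km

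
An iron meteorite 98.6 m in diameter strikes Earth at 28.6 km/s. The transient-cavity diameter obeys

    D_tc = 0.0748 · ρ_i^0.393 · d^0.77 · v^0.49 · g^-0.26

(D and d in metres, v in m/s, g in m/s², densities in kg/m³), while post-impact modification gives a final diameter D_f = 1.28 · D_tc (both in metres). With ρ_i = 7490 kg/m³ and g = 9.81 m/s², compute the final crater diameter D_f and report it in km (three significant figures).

D_f ≈ 9.22 km

v = 28600 m/s.
ρ_i^0.393 = 7490^0.393 = 33.32
d^0.77 = 98.6^0.77 = 34.30
v^0.49 = 28600^0.49 = 152.6
g^-0.26 = 9.81^-0.26 = 0.5523
D_tc = 0.0748 × 33.32 × 34.30 × 152.6 × 0.5523 = 7205 m
D_f = 1.28 × 7205 = 9222 m
     = 9.222 km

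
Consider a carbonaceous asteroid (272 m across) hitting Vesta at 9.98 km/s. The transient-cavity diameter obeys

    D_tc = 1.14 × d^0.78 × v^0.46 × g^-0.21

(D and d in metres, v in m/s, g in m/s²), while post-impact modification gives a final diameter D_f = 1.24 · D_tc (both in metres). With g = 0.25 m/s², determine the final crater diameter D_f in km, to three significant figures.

D_f ≈ 10.4 km

v = 9980 m/s.
d^0.78 = 272^0.78 = 79.24
v^0.46 = 9980^0.46 = 69.12
g^-0.21 = 0.25^-0.21 = 1.338
D_tc = 1.14 × 79.24 × 69.12 × 1.338 = 8354 m
D_f = 1.24 × 8354 = 10359 m
     = 10.36 km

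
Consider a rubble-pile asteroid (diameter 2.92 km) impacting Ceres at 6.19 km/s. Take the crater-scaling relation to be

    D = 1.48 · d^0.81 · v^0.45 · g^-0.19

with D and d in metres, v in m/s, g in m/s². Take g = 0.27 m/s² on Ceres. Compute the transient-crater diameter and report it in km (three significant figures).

D ≈ 61.9 km

In SI units: d = 2920 m, v = 6190 m/s.
d^0.81 = 2920^0.81 = 641.2
v^0.45 = 6190^0.45 = 50.85
g^-0.19 = 0.27^-0.19 = 1.282
D = 1.48 × 641.2 × 50.85 × 1.282 = 61863 m
   = 61.86 km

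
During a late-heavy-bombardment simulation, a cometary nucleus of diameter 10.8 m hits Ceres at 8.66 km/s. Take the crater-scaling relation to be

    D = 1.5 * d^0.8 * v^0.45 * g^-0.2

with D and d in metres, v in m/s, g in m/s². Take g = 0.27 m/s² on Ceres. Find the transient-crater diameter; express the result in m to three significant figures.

D ≈ 773 m

In SI units: v = 8660 m/s.
d^0.8 = 10.8^0.8 = 6.710
v^0.45 = 8660^0.45 = 59.14
g^-0.2 = 0.27^-0.2 = 1.299
D = 1.5 × 6.710 × 59.14 × 1.299 = 773.2 m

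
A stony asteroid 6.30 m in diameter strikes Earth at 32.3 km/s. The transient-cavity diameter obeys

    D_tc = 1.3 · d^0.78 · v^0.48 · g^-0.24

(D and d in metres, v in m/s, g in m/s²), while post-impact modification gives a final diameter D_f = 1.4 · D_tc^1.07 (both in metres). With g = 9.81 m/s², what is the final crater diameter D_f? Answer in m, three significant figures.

v = 32300 m/s.
d^0.78 = 6.3^0.78 = 4.202
v^0.48 = 32300^0.48 = 146.0
g^-0.24 = 9.81^-0.24 = 0.5781
D_tc = 1.3 × 4.202 × 146.0 × 0.5781 = 461.1 m
D_f = 1.4 × (461.1)^1.07 = 991.7 m

D_f ≈ 992 m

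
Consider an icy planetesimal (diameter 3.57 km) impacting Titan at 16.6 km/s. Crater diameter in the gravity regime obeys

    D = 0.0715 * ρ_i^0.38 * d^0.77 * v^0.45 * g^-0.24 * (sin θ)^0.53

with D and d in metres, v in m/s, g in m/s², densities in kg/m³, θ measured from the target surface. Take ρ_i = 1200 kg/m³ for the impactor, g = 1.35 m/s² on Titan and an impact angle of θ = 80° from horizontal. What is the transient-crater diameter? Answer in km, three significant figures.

In SI units: d = 3570 m, v = 16600 m/s.
ρ_i^0.38 = 1200^0.38 = 14.79
d^0.77 = 3570^0.77 = 543.9
v^0.45 = 16600^0.45 = 79.26
g^-0.24 = 1.35^-0.24 = 0.9305
(sin 80°)^0.53 = 0.9848^0.53 = 0.9919
D = 0.0715 × 14.79 × 543.9 × 79.26 × 0.9305 × 0.9919 = 42076 m
   = 42.08 km

D ≈ 42.1 km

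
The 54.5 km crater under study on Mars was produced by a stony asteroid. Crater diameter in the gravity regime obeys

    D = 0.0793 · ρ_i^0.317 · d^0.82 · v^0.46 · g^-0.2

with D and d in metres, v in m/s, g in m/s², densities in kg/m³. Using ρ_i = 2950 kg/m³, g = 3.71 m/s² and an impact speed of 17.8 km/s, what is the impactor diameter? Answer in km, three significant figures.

d ≈ 3.40 km

Rearranging for d: d = [D / (0.0793 · 2950^0.317 · 17800^0.46 · 3.71^-0.2)]^(1/0.82).
D = 54500 m.
2950^0.317 = 12.59
17800^0.46 = 90.20
3.71^-0.2 = 0.7694
Denominator = 0.0793 × 12.59 × 90.20 × 0.7694 = 69.29
D / 69.29 = 54500 / 69.29 = 786.5
d = 786.5^(1/0.82) = 786.5^1.2195 = 3399 m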